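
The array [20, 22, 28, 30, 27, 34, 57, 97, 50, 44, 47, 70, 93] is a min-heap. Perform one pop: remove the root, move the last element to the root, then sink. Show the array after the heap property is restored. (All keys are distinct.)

[22, 27, 28, 30, 44, 34, 57, 97, 50, 93, 47, 70]

remove root 20; move last element 93 to root → [93, 22, 28, 30, 27, 34, 57, 97, 50, 44, 47, 70]
93 vs smaller child 22 at index 1, swap → [22, 93, 28, 30, 27, 34, 57, 97, 50, 44, 47, 70]
93 vs smaller child 27 at index 4, swap → [22, 27, 28, 30, 93, 34, 57, 97, 50, 44, 47, 70]
93 vs smaller child 44 at index 9, swap → [22, 27, 28, 30, 44, 34, 57, 97, 50, 93, 47, 70]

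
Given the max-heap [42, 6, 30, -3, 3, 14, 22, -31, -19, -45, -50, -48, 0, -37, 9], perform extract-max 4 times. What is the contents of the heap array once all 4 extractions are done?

extract-max #1 returns 42:
  remove root 42; move last element 9 to root → [9, 6, 30, -3, 3, 14, 22, -31, -19, -45, -50, -48, 0, -37]
  9 vs larger child 30 at index 2, swap → [30, 6, 9, -3, 3, 14, 22, -31, -19, -45, -50, -48, 0, -37]
  9 vs larger child 22 at index 6, swap → [30, 6, 22, -3, 3, 14, 9, -31, -19, -45, -50, -48, 0, -37]
extract-max #2 returns 30:
  remove root 30; move last element -37 to root → [-37, 6, 22, -3, 3, 14, 9, -31, -19, -45, -50, -48, 0]
  -37 vs larger child 22 at index 2, swap → [22, 6, -37, -3, 3, 14, 9, -31, -19, -45, -50, -48, 0]
  -37 vs larger child 14 at index 5, swap → [22, 6, 14, -3, 3, -37, 9, -31, -19, -45, -50, -48, 0]
  -37 vs larger child 0 at index 12, swap → [22, 6, 14, -3, 3, 0, 9, -31, -19, -45, -50, -48, -37]
extract-max #3 returns 22:
  remove root 22; move last element -37 to root → [-37, 6, 14, -3, 3, 0, 9, -31, -19, -45, -50, -48]
  -37 vs larger child 14 at index 2, swap → [14, 6, -37, -3, 3, 0, 9, -31, -19, -45, -50, -48]
  -37 vs larger child 9 at index 6, swap → [14, 6, 9, -3, 3, 0, -37, -31, -19, -45, -50, -48]
extract-max #4 returns 14:
  remove root 14; move last element -48 to root → [-48, 6, 9, -3, 3, 0, -37, -31, -19, -45, -50]
  -48 vs larger child 9 at index 2, swap → [9, 6, -48, -3, 3, 0, -37, -31, -19, -45, -50]
  -48 vs larger child 0 at index 5, swap → [9, 6, 0, -3, 3, -48, -37, -31, -19, -45, -50]

[9, 6, 0, -3, 3, -48, -37, -31, -19, -45, -50]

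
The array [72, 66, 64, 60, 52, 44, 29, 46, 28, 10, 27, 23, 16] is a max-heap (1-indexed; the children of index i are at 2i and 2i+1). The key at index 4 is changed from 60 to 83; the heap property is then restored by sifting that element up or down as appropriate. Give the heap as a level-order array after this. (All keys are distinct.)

[83, 72, 64, 66, 52, 44, 29, 46, 28, 10, 27, 23, 16]

set index 4 from 60 to 83 → [72, 66, 64, 83, 52, 44, 29, 46, 28, 10, 27, 23, 16]
83 > parent 66 at index 2, swap → [72, 83, 64, 66, 52, 44, 29, 46, 28, 10, 27, 23, 16]
83 > parent 72 at index 1, swap → [83, 72, 64, 66, 52, 44, 29, 46, 28, 10, 27, 23, 16]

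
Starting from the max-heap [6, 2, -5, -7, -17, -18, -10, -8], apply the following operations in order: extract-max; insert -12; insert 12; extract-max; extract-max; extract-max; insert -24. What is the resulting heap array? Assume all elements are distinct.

[-7, -8, -10, -12, -17, -18, -24]

extract-max → returns 6:
  remove root 6; move last element -8 to root → [-8, 2, -5, -7, -17, -18, -10]
  -8 vs larger child 2 at index 1, swap → [2, -8, -5, -7, -17, -18, -10]
  -8 vs larger child -7 at index 3, swap → [2, -7, -5, -8, -17, -18, -10]
insert -12:
  append -12 at index 7 → [2, -7, -5, -8, -17, -18, -10, -12] (no swap needed)
insert 12:
  append 12 at index 8 → [2, -7, -5, -8, -17, -18, -10, -12, 12]
  12 > parent -8 at index 3, swap → [2, -7, -5, 12, -17, -18, -10, -12, -8]
  12 > parent -7 at index 1, swap → [2, 12, -5, -7, -17, -18, -10, -12, -8]
  12 > parent 2 at index 0, swap → [12, 2, -5, -7, -17, -18, -10, -12, -8]
extract-max → returns 12:
  remove root 12; move last element -8 to root → [-8, 2, -5, -7, -17, -18, -10, -12]
  -8 vs larger child 2 at index 1, swap → [2, -8, -5, -7, -17, -18, -10, -12]
  -8 vs larger child -7 at index 3, swap → [2, -7, -5, -8, -17, -18, -10, -12]
extract-max → returns 2:
  remove root 2; move last element -12 to root → [-12, -7, -5, -8, -17, -18, -10]
  -12 vs larger child -5 at index 2, swap → [-5, -7, -12, -8, -17, -18, -10]
  -12 vs larger child -10 at index 6, swap → [-5, -7, -10, -8, -17, -18, -12]
extract-max → returns -5:
  remove root -5; move last element -12 to root → [-12, -7, -10, -8, -17, -18]
  -12 vs larger child -7 at index 1, swap → [-7, -12, -10, -8, -17, -18]
  -12 vs larger child -8 at index 3, swap → [-7, -8, -10, -12, -17, -18]
insert -24:
  append -24 at index 6 → [-7, -8, -10, -12, -17, -18, -24] (no swap needed)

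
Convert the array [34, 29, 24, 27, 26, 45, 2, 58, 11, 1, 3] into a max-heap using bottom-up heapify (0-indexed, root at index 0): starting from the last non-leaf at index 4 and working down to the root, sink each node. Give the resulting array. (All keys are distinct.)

[58, 34, 45, 29, 26, 24, 2, 27, 11, 1, 3]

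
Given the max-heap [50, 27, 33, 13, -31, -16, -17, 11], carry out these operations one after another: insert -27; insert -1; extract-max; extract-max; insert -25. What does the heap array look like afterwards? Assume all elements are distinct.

insert -27:
  append -27 at index 8 → [50, 27, 33, 13, -31, -16, -17, 11, -27] (no swap needed)
insert -1:
  append -1 at index 9 → [50, 27, 33, 13, -31, -16, -17, 11, -27, -1]
  -1 > parent -31 at index 4, swap → [50, 27, 33, 13, -1, -16, -17, 11, -27, -31]
extract-max → returns 50:
  remove root 50; move last element -31 to root → [-31, 27, 33, 13, -1, -16, -17, 11, -27]
  -31 vs larger child 33 at index 2, swap → [33, 27, -31, 13, -1, -16, -17, 11, -27]
  -31 vs larger child -16 at index 5, swap → [33, 27, -16, 13, -1, -31, -17, 11, -27]
extract-max → returns 33:
  remove root 33; move last element -27 to root → [-27, 27, -16, 13, -1, -31, -17, 11]
  -27 vs larger child 27 at index 1, swap → [27, -27, -16, 13, -1, -31, -17, 11]
  -27 vs larger child 13 at index 3, swap → [27, 13, -16, -27, -1, -31, -17, 11]
  -27 vs only child 11 at index 7, swap → [27, 13, -16, 11, -1, -31, -17, -27]
insert -25:
  append -25 at index 8 → [27, 13, -16, 11, -1, -31, -17, -27, -25] (no swap needed)

[27, 13, -16, 11, -1, -31, -17, -27, -25]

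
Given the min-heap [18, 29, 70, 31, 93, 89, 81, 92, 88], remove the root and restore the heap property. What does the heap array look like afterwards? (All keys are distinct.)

remove root 18; move last element 88 to root → [88, 29, 70, 31, 93, 89, 81, 92]
88 vs smaller child 29 at index 1, swap → [29, 88, 70, 31, 93, 89, 81, 92]
88 vs smaller child 31 at index 3, swap → [29, 31, 70, 88, 93, 89, 81, 92]

[29, 31, 70, 88, 93, 89, 81, 92]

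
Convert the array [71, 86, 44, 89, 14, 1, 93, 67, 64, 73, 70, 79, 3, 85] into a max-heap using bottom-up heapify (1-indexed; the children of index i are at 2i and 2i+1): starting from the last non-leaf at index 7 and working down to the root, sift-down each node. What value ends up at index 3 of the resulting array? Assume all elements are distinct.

sift down from index 7: already satisfies heap property
sift down from index 6:
  1 vs larger child 79 at index 12, swap → [71, 86, 44, 89, 14, 79, 93, 67, 64, 73, 70, 1, 3, 85]
sift down from index 5:
  14 vs larger child 73 at index 10, swap → [71, 86, 44, 89, 73, 79, 93, 67, 64, 14, 70, 1, 3, 85]
sift down from index 4: already satisfies heap property
sift down from index 3:
  44 vs larger child 93 at index 7, swap → [71, 86, 93, 89, 73, 79, 44, 67, 64, 14, 70, 1, 3, 85]
  44 vs only child 85 at index 14, swap → [71, 86, 93, 89, 73, 79, 85, 67, 64, 14, 70, 1, 3, 44]
sift down from index 2:
  86 vs larger child 89 at index 4, swap → [71, 89, 93, 86, 73, 79, 85, 67, 64, 14, 70, 1, 3, 44]
sift down from index 1:
  71 vs larger child 93 at index 3, swap → [93, 89, 71, 86, 73, 79, 85, 67, 64, 14, 70, 1, 3, 44]
  71 vs larger child 85 at index 7, swap → [93, 89, 85, 86, 73, 79, 71, 67, 64, 14, 70, 1, 3, 44]
resulting array: [93, 89, 85, 86, 73, 79, 71, 67, 64, 14, 70, 1, 3, 44]

85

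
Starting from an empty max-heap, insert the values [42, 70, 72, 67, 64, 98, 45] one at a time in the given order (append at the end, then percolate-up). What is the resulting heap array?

Insert 42:
  append 42 at index 0 → [42] (no swap needed)
Insert 70:
  append 70 at index 1 → [42, 70]
  70 > parent 42 at index 0, swap → [70, 42]
Insert 72:
  append 72 at index 2 → [70, 42, 72]
  72 > parent 70 at index 0, swap → [72, 42, 70]
Insert 67:
  append 67 at index 3 → [72, 42, 70, 67]
  67 > parent 42 at index 1, swap → [72, 67, 70, 42]
Insert 64:
  append 64 at index 4 → [72, 67, 70, 42, 64] (no swap needed)
Insert 98:
  append 98 at index 5 → [72, 67, 70, 42, 64, 98]
  98 > parent 70 at index 2, swap → [72, 67, 98, 42, 64, 70]
  98 > parent 72 at index 0, swap → [98, 67, 72, 42, 64, 70]
Insert 45:
  append 45 at index 6 → [98, 67, 72, 42, 64, 70, 45] (no swap needed)

[98, 67, 72, 42, 64, 70, 45]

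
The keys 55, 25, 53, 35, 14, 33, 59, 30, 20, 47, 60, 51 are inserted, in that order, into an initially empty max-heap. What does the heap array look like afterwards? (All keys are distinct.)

[60, 59, 55, 30, 47, 51, 53, 25, 20, 14, 35, 33]

Insert 55:
  append 55 at index 0 → [55] (no swap needed)
Insert 25:
  append 25 at index 1 → [55, 25] (no swap needed)
Insert 53:
  append 53 at index 2 → [55, 25, 53] (no swap needed)
Insert 35:
  append 35 at index 3 → [55, 25, 53, 35]
  35 > parent 25 at index 1, swap → [55, 35, 53, 25]
Insert 14:
  append 14 at index 4 → [55, 35, 53, 25, 14] (no swap needed)
Insert 33:
  append 33 at index 5 → [55, 35, 53, 25, 14, 33] (no swap needed)
Insert 59:
  append 59 at index 6 → [55, 35, 53, 25, 14, 33, 59]
  59 > parent 53 at index 2, swap → [55, 35, 59, 25, 14, 33, 53]
  59 > parent 55 at index 0, swap → [59, 35, 55, 25, 14, 33, 53]
Insert 30:
  append 30 at index 7 → [59, 35, 55, 25, 14, 33, 53, 30]
  30 > parent 25 at index 3, swap → [59, 35, 55, 30, 14, 33, 53, 25]
Insert 20:
  append 20 at index 8 → [59, 35, 55, 30, 14, 33, 53, 25, 20] (no swap needed)
Insert 47:
  append 47 at index 9 → [59, 35, 55, 30, 14, 33, 53, 25, 20, 47]
  47 > parent 14 at index 4, swap → [59, 35, 55, 30, 47, 33, 53, 25, 20, 14]
  47 > parent 35 at index 1, swap → [59, 47, 55, 30, 35, 33, 53, 25, 20, 14]
Insert 60:
  append 60 at index 10 → [59, 47, 55, 30, 35, 33, 53, 25, 20, 14, 60]
  60 > parent 35 at index 4, swap → [59, 47, 55, 30, 60, 33, 53, 25, 20, 14, 35]
  60 > parent 47 at index 1, swap → [59, 60, 55, 30, 47, 33, 53, 25, 20, 14, 35]
  60 > parent 59 at index 0, swap → [60, 59, 55, 30, 47, 33, 53, 25, 20, 14, 35]
Insert 51:
  append 51 at index 11 → [60, 59, 55, 30, 47, 33, 53, 25, 20, 14, 35, 51]
  51 > parent 33 at index 5, swap → [60, 59, 55, 30, 47, 51, 53, 25, 20, 14, 35, 33]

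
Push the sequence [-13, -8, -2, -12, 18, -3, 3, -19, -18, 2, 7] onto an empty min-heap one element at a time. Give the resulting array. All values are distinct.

Insert -13:
  append -13 at index 0 → [-13] (no swap needed)
Insert -8:
  append -8 at index 1 → [-13, -8] (no swap needed)
Insert -2:
  append -2 at index 2 → [-13, -8, -2] (no swap needed)
Insert -12:
  append -12 at index 3 → [-13, -8, -2, -12]
  -12 < parent -8 at index 1, swap → [-13, -12, -2, -8]
Insert 18:
  append 18 at index 4 → [-13, -12, -2, -8, 18] (no swap needed)
Insert -3:
  append -3 at index 5 → [-13, -12, -2, -8, 18, -3]
  -3 < parent -2 at index 2, swap → [-13, -12, -3, -8, 18, -2]
Insert 3:
  append 3 at index 6 → [-13, -12, -3, -8, 18, -2, 3] (no swap needed)
Insert -19:
  append -19 at index 7 → [-13, -12, -3, -8, 18, -2, 3, -19]
  -19 < parent -8 at index 3, swap → [-13, -12, -3, -19, 18, -2, 3, -8]
  -19 < parent -12 at index 1, swap → [-13, -19, -3, -12, 18, -2, 3, -8]
  -19 < parent -13 at index 0, swap → [-19, -13, -3, -12, 18, -2, 3, -8]
Insert -18:
  append -18 at index 8 → [-19, -13, -3, -12, 18, -2, 3, -8, -18]
  -18 < parent -12 at index 3, swap → [-19, -13, -3, -18, 18, -2, 3, -8, -12]
  -18 < parent -13 at index 1, swap → [-19, -18, -3, -13, 18, -2, 3, -8, -12]
Insert 2:
  append 2 at index 9 → [-19, -18, -3, -13, 18, -2, 3, -8, -12, 2]
  2 < parent 18 at index 4, swap → [-19, -18, -3, -13, 2, -2, 3, -8, -12, 18]
Insert 7:
  append 7 at index 10 → [-19, -18, -3, -13, 2, -2, 3, -8, -12, 18, 7] (no swap needed)

[-19, -18, -3, -13, 2, -2, 3, -8, -12, 18, 7]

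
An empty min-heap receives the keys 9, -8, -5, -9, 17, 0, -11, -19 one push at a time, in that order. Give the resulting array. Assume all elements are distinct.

[-19, -11, -9, -8, 17, 0, -5, 9]

Insert 9:
  append 9 at index 0 → [9] (no swap needed)
Insert -8:
  append -8 at index 1 → [9, -8]
  -8 < parent 9 at index 0, swap → [-8, 9]
Insert -5:
  append -5 at index 2 → [-8, 9, -5] (no swap needed)
Insert -9:
  append -9 at index 3 → [-8, 9, -5, -9]
  -9 < parent 9 at index 1, swap → [-8, -9, -5, 9]
  -9 < parent -8 at index 0, swap → [-9, -8, -5, 9]
Insert 17:
  append 17 at index 4 → [-9, -8, -5, 9, 17] (no swap needed)
Insert 0:
  append 0 at index 5 → [-9, -8, -5, 9, 17, 0] (no swap needed)
Insert -11:
  append -11 at index 6 → [-9, -8, -5, 9, 17, 0, -11]
  -11 < parent -5 at index 2, swap → [-9, -8, -11, 9, 17, 0, -5]
  -11 < parent -9 at index 0, swap → [-11, -8, -9, 9, 17, 0, -5]
Insert -19:
  append -19 at index 7 → [-11, -8, -9, 9, 17, 0, -5, -19]
  -19 < parent 9 at index 3, swap → [-11, -8, -9, -19, 17, 0, -5, 9]
  -19 < parent -8 at index 1, swap → [-11, -19, -9, -8, 17, 0, -5, 9]
  -19 < parent -11 at index 0, swap → [-19, -11, -9, -8, 17, 0, -5, 9]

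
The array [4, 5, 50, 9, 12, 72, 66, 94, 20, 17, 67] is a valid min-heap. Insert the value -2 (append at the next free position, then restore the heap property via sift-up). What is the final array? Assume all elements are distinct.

append -2 at index 11 → [4, 5, 50, 9, 12, 72, 66, 94, 20, 17, 67, -2]
-2 < parent 72 at index 5, swap → [4, 5, 50, 9, 12, -2, 66, 94, 20, 17, 67, 72]
-2 < parent 50 at index 2, swap → [4, 5, -2, 9, 12, 50, 66, 94, 20, 17, 67, 72]
-2 < parent 4 at index 0, swap → [-2, 5, 4, 9, 12, 50, 66, 94, 20, 17, 67, 72]

[-2, 5, 4, 9, 12, 50, 66, 94, 20, 17, 67, 72]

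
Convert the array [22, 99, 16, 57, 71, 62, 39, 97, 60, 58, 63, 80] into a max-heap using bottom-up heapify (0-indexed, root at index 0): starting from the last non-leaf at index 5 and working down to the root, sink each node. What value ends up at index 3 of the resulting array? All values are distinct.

60

sift down from index 5:
  62 vs only child 80 at index 11, swap → [22, 99, 16, 57, 71, 80, 39, 97, 60, 58, 63, 62]
sift down from index 4: already satisfies heap property
sift down from index 3:
  57 vs larger child 97 at index 7, swap → [22, 99, 16, 97, 71, 80, 39, 57, 60, 58, 63, 62]
sift down from index 2:
  16 vs larger child 80 at index 5, swap → [22, 99, 80, 97, 71, 16, 39, 57, 60, 58, 63, 62]
  16 vs only child 62 at index 11, swap → [22, 99, 80, 97, 71, 62, 39, 57, 60, 58, 63, 16]
sift down from index 1: already satisfies heap property
sift down from index 0:
  22 vs larger child 99 at index 1, swap → [99, 22, 80, 97, 71, 62, 39, 57, 60, 58, 63, 16]
  22 vs larger child 97 at index 3, swap → [99, 97, 80, 22, 71, 62, 39, 57, 60, 58, 63, 16]
  22 vs larger child 60 at index 8, swap → [99, 97, 80, 60, 71, 62, 39, 57, 22, 58, 63, 16]
resulting array: [99, 97, 80, 60, 71, 62, 39, 57, 22, 58, 63, 16]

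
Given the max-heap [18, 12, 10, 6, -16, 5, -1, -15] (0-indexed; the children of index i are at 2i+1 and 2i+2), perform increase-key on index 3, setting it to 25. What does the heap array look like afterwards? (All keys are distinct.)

set index 3 from 6 to 25 → [18, 12, 10, 25, -16, 5, -1, -15]
25 > parent 12 at index 1, swap → [18, 25, 10, 12, -16, 5, -1, -15]
25 > parent 18 at index 0, swap → [25, 18, 10, 12, -16, 5, -1, -15]

[25, 18, 10, 12, -16, 5, -1, -15]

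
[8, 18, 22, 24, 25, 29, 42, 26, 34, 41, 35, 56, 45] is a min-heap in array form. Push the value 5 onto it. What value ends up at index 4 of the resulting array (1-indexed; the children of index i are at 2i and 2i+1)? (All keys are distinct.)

24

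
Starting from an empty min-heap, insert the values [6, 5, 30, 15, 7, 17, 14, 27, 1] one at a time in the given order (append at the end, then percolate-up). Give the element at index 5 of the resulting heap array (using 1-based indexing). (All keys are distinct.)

Insert 6:
  append 6 at index 1 → [6] (no swap needed)
Insert 5:
  append 5 at index 2 → [6, 5]
  5 < parent 6 at index 1, swap → [5, 6]
Insert 30:
  append 30 at index 3 → [5, 6, 30] (no swap needed)
Insert 15:
  append 15 at index 4 → [5, 6, 30, 15] (no swap needed)
Insert 7:
  append 7 at index 5 → [5, 6, 30, 15, 7] (no swap needed)
Insert 17:
  append 17 at index 6 → [5, 6, 30, 15, 7, 17]
  17 < parent 30 at index 3, swap → [5, 6, 17, 15, 7, 30]
Insert 14:
  append 14 at index 7 → [5, 6, 17, 15, 7, 30, 14]
  14 < parent 17 at index 3, swap → [5, 6, 14, 15, 7, 30, 17]
Insert 27:
  append 27 at index 8 → [5, 6, 14, 15, 7, 30, 17, 27] (no swap needed)
Insert 1:
  append 1 at index 9 → [5, 6, 14, 15, 7, 30, 17, 27, 1]
  1 < parent 15 at index 4, swap → [5, 6, 14, 1, 7, 30, 17, 27, 15]
  1 < parent 6 at index 2, swap → [5, 1, 14, 6, 7, 30, 17, 27, 15]
  1 < parent 5 at index 1, swap → [1, 5, 14, 6, 7, 30, 17, 27, 15]
resulting array: [1, 5, 14, 6, 7, 30, 17, 27, 15]

7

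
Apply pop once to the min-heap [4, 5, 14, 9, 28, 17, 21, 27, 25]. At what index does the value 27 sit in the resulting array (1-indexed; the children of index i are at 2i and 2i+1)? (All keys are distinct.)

8

remove root 4; move last element 25 to root → [25, 5, 14, 9, 28, 17, 21, 27]
25 vs smaller child 5 at index 2, swap → [5, 25, 14, 9, 28, 17, 21, 27]
25 vs smaller child 9 at index 4, swap → [5, 9, 14, 25, 28, 17, 21, 27]
resulting array: [5, 9, 14, 25, 28, 17, 21, 27]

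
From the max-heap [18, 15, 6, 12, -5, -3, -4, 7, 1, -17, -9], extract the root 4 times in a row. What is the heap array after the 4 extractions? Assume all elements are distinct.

extract-max #1 returns 18:
  remove root 18; move last element -9 to root → [-9, 15, 6, 12, -5, -3, -4, 7, 1, -17]
  -9 vs larger child 15 at index 1, swap → [15, -9, 6, 12, -5, -3, -4, 7, 1, -17]
  -9 vs larger child 12 at index 3, swap → [15, 12, 6, -9, -5, -3, -4, 7, 1, -17]
  -9 vs larger child 7 at index 7, swap → [15, 12, 6, 7, -5, -3, -4, -9, 1, -17]
extract-max #2 returns 15:
  remove root 15; move last element -17 to root → [-17, 12, 6, 7, -5, -3, -4, -9, 1]
  -17 vs larger child 12 at index 1, swap → [12, -17, 6, 7, -5, -3, -4, -9, 1]
  -17 vs larger child 7 at index 3, swap → [12, 7, 6, -17, -5, -3, -4, -9, 1]
  -17 vs larger child 1 at index 8, swap → [12, 7, 6, 1, -5, -3, -4, -9, -17]
extract-max #3 returns 12:
  remove root 12; move last element -17 to root → [-17, 7, 6, 1, -5, -3, -4, -9]
  -17 vs larger child 7 at index 1, swap → [7, -17, 6, 1, -5, -3, -4, -9]
  -17 vs larger child 1 at index 3, swap → [7, 1, 6, -17, -5, -3, -4, -9]
  -17 vs only child -9 at index 7, swap → [7, 1, 6, -9, -5, -3, -4, -17]
extract-max #4 returns 7:
  remove root 7; move last element -17 to root → [-17, 1, 6, -9, -5, -3, -4]
  -17 vs larger child 6 at index 2, swap → [6, 1, -17, -9, -5, -3, -4]
  -17 vs larger child -3 at index 5, swap → [6, 1, -3, -9, -5, -17, -4]

[6, 1, -3, -9, -5, -17, -4]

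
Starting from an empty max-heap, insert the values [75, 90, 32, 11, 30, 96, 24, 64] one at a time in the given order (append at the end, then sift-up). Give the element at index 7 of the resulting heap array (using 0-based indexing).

11

Insert 75:
  append 75 at index 0 → [75] (no swap needed)
Insert 90:
  append 90 at index 1 → [75, 90]
  90 > parent 75 at index 0, swap → [90, 75]
Insert 32:
  append 32 at index 2 → [90, 75, 32] (no swap needed)
Insert 11:
  append 11 at index 3 → [90, 75, 32, 11] (no swap needed)
Insert 30:
  append 30 at index 4 → [90, 75, 32, 11, 30] (no swap needed)
Insert 96:
  append 96 at index 5 → [90, 75, 32, 11, 30, 96]
  96 > parent 32 at index 2, swap → [90, 75, 96, 11, 30, 32]
  96 > parent 90 at index 0, swap → [96, 75, 90, 11, 30, 32]
Insert 24:
  append 24 at index 6 → [96, 75, 90, 11, 30, 32, 24] (no swap needed)
Insert 64:
  append 64 at index 7 → [96, 75, 90, 11, 30, 32, 24, 64]
  64 > parent 11 at index 3, swap → [96, 75, 90, 64, 30, 32, 24, 11]
resulting array: [96, 75, 90, 64, 30, 32, 24, 11]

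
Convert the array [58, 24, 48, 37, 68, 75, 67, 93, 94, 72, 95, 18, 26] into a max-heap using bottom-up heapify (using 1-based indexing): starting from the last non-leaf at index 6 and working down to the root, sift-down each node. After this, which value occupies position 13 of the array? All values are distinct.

26

sift down from index 6: already satisfies heap property
sift down from index 5:
  68 vs larger child 95 at index 11, swap → [58, 24, 48, 37, 95, 75, 67, 93, 94, 72, 68, 18, 26]
sift down from index 4:
  37 vs larger child 94 at index 9, swap → [58, 24, 48, 94, 95, 75, 67, 93, 37, 72, 68, 18, 26]
sift down from index 3:
  48 vs larger child 75 at index 6, swap → [58, 24, 75, 94, 95, 48, 67, 93, 37, 72, 68, 18, 26]
sift down from index 2:
  24 vs larger child 95 at index 5, swap → [58, 95, 75, 94, 24, 48, 67, 93, 37, 72, 68, 18, 26]
  24 vs larger child 72 at index 10, swap → [58, 95, 75, 94, 72, 48, 67, 93, 37, 24, 68, 18, 26]
sift down from index 1:
  58 vs larger child 95 at index 2, swap → [95, 58, 75, 94, 72, 48, 67, 93, 37, 24, 68, 18, 26]
  58 vs larger child 94 at index 4, swap → [95, 94, 75, 58, 72, 48, 67, 93, 37, 24, 68, 18, 26]
  58 vs larger child 93 at index 8, swap → [95, 94, 75, 93, 72, 48, 67, 58, 37, 24, 68, 18, 26]
resulting array: [95, 94, 75, 93, 72, 48, 67, 58, 37, 24, 68, 18, 26]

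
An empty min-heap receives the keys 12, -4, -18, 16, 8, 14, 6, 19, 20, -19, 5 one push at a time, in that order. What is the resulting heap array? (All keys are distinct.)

[-19, -18, -4, 16, 5, 14, 6, 19, 20, 12, 8]

Insert 12:
  append 12 at index 0 → [12] (no swap needed)
Insert -4:
  append -4 at index 1 → [12, -4]
  -4 < parent 12 at index 0, swap → [-4, 12]
Insert -18:
  append -18 at index 2 → [-4, 12, -18]
  -18 < parent -4 at index 0, swap → [-18, 12, -4]
Insert 16:
  append 16 at index 3 → [-18, 12, -4, 16] (no swap needed)
Insert 8:
  append 8 at index 4 → [-18, 12, -4, 16, 8]
  8 < parent 12 at index 1, swap → [-18, 8, -4, 16, 12]
Insert 14:
  append 14 at index 5 → [-18, 8, -4, 16, 12, 14] (no swap needed)
Insert 6:
  append 6 at index 6 → [-18, 8, -4, 16, 12, 14, 6] (no swap needed)
Insert 19:
  append 19 at index 7 → [-18, 8, -4, 16, 12, 14, 6, 19] (no swap needed)
Insert 20:
  append 20 at index 8 → [-18, 8, -4, 16, 12, 14, 6, 19, 20] (no swap needed)
Insert -19:
  append -19 at index 9 → [-18, 8, -4, 16, 12, 14, 6, 19, 20, -19]
  -19 < parent 12 at index 4, swap → [-18, 8, -4, 16, -19, 14, 6, 19, 20, 12]
  -19 < parent 8 at index 1, swap → [-18, -19, -4, 16, 8, 14, 6, 19, 20, 12]
  -19 < parent -18 at index 0, swap → [-19, -18, -4, 16, 8, 14, 6, 19, 20, 12]
Insert 5:
  append 5 at index 10 → [-19, -18, -4, 16, 8, 14, 6, 19, 20, 12, 5]
  5 < parent 8 at index 4, swap → [-19, -18, -4, 16, 5, 14, 6, 19, 20, 12, 8]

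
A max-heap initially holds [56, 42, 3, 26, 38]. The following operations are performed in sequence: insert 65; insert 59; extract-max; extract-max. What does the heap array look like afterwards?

insert 65:
  append 65 at index 5 → [56, 42, 3, 26, 38, 65]
  65 > parent 3 at index 2, swap → [56, 42, 65, 26, 38, 3]
  65 > parent 56 at index 0, swap → [65, 42, 56, 26, 38, 3]
insert 59:
  append 59 at index 6 → [65, 42, 56, 26, 38, 3, 59]
  59 > parent 56 at index 2, swap → [65, 42, 59, 26, 38, 3, 56]
extract-max → returns 65:
  remove root 65; move last element 56 to root → [56, 42, 59, 26, 38, 3]
  56 vs larger child 59 at index 2, swap → [59, 42, 56, 26, 38, 3]
extract-max → returns 59:
  remove root 59; move last element 3 to root → [3, 42, 56, 26, 38]
  3 vs larger child 56 at index 2, swap → [56, 42, 3, 26, 38]

[56, 42, 3, 26, 38]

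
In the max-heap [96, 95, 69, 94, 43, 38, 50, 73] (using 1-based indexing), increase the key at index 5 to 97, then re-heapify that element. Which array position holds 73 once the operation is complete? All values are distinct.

8

set index 5 from 43 to 97 → [96, 95, 69, 94, 97, 38, 50, 73]
97 > parent 95 at index 2, swap → [96, 97, 69, 94, 95, 38, 50, 73]
97 > parent 96 at index 1, swap → [97, 96, 69, 94, 95, 38, 50, 73]
resulting array: [97, 96, 69, 94, 95, 38, 50, 73]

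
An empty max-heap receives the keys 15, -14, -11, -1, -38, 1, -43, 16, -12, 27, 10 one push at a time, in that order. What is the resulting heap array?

[27, 16, 1, -1, 15, -11, -43, -14, -12, -38, 10]

Insert 15:
  append 15 at index 0 → [15] (no swap needed)
Insert -14:
  append -14 at index 1 → [15, -14] (no swap needed)
Insert -11:
  append -11 at index 2 → [15, -14, -11] (no swap needed)
Insert -1:
  append -1 at index 3 → [15, -14, -11, -1]
  -1 > parent -14 at index 1, swap → [15, -1, -11, -14]
Insert -38:
  append -38 at index 4 → [15, -1, -11, -14, -38] (no swap needed)
Insert 1:
  append 1 at index 5 → [15, -1, -11, -14, -38, 1]
  1 > parent -11 at index 2, swap → [15, -1, 1, -14, -38, -11]
Insert -43:
  append -43 at index 6 → [15, -1, 1, -14, -38, -11, -43] (no swap needed)
Insert 16:
  append 16 at index 7 → [15, -1, 1, -14, -38, -11, -43, 16]
  16 > parent -14 at index 3, swap → [15, -1, 1, 16, -38, -11, -43, -14]
  16 > parent -1 at index 1, swap → [15, 16, 1, -1, -38, -11, -43, -14]
  16 > parent 15 at index 0, swap → [16, 15, 1, -1, -38, -11, -43, -14]
Insert -12:
  append -12 at index 8 → [16, 15, 1, -1, -38, -11, -43, -14, -12] (no swap needed)
Insert 27:
  append 27 at index 9 → [16, 15, 1, -1, -38, -11, -43, -14, -12, 27]
  27 > parent -38 at index 4, swap → [16, 15, 1, -1, 27, -11, -43, -14, -12, -38]
  27 > parent 15 at index 1, swap → [16, 27, 1, -1, 15, -11, -43, -14, -12, -38]
  27 > parent 16 at index 0, swap → [27, 16, 1, -1, 15, -11, -43, -14, -12, -38]
Insert 10:
  append 10 at index 10 → [27, 16, 1, -1, 15, -11, -43, -14, -12, -38, 10] (no swap needed)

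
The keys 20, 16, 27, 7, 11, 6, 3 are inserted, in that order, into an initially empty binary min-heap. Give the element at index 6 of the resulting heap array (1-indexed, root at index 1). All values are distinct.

Insert 20:
  append 20 at index 1 → [20] (no swap needed)
Insert 16:
  append 16 at index 2 → [20, 16]
  16 < parent 20 at index 1, swap → [16, 20]
Insert 27:
  append 27 at index 3 → [16, 20, 27] (no swap needed)
Insert 7:
  append 7 at index 4 → [16, 20, 27, 7]
  7 < parent 20 at index 2, swap → [16, 7, 27, 20]
  7 < parent 16 at index 1, swap → [7, 16, 27, 20]
Insert 11:
  append 11 at index 5 → [7, 16, 27, 20, 11]
  11 < parent 16 at index 2, swap → [7, 11, 27, 20, 16]
Insert 6:
  append 6 at index 6 → [7, 11, 27, 20, 16, 6]
  6 < parent 27 at index 3, swap → [7, 11, 6, 20, 16, 27]
  6 < parent 7 at index 1, swap → [6, 11, 7, 20, 16, 27]
Insert 3:
  append 3 at index 7 → [6, 11, 7, 20, 16, 27, 3]
  3 < parent 7 at index 3, swap → [6, 11, 3, 20, 16, 27, 7]
  3 < parent 6 at index 1, swap → [3, 11, 6, 20, 16, 27, 7]
resulting array: [3, 11, 6, 20, 16, 27, 7]

27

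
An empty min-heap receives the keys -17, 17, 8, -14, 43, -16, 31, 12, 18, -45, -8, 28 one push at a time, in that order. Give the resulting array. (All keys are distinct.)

Insert -17:
  append -17 at index 0 → [-17] (no swap needed)
Insert 17:
  append 17 at index 1 → [-17, 17] (no swap needed)
Insert 8:
  append 8 at index 2 → [-17, 17, 8] (no swap needed)
Insert -14:
  append -14 at index 3 → [-17, 17, 8, -14]
  -14 < parent 17 at index 1, swap → [-17, -14, 8, 17]
Insert 43:
  append 43 at index 4 → [-17, -14, 8, 17, 43] (no swap needed)
Insert -16:
  append -16 at index 5 → [-17, -14, 8, 17, 43, -16]
  -16 < parent 8 at index 2, swap → [-17, -14, -16, 17, 43, 8]
Insert 31:
  append 31 at index 6 → [-17, -14, -16, 17, 43, 8, 31] (no swap needed)
Insert 12:
  append 12 at index 7 → [-17, -14, -16, 17, 43, 8, 31, 12]
  12 < parent 17 at index 3, swap → [-17, -14, -16, 12, 43, 8, 31, 17]
Insert 18:
  append 18 at index 8 → [-17, -14, -16, 12, 43, 8, 31, 17, 18] (no swap needed)
Insert -45:
  append -45 at index 9 → [-17, -14, -16, 12, 43, 8, 31, 17, 18, -45]
  -45 < parent 43 at index 4, swap → [-17, -14, -16, 12, -45, 8, 31, 17, 18, 43]
  -45 < parent -14 at index 1, swap → [-17, -45, -16, 12, -14, 8, 31, 17, 18, 43]
  -45 < parent -17 at index 0, swap → [-45, -17, -16, 12, -14, 8, 31, 17, 18, 43]
Insert -8:
  append -8 at index 10 → [-45, -17, -16, 12, -14, 8, 31, 17, 18, 43, -8] (no swap needed)
Insert 28:
  append 28 at index 11 → [-45, -17, -16, 12, -14, 8, 31, 17, 18, 43, -8, 28] (no swap needed)

[-45, -17, -16, 12, -14, 8, 31, 17, 18, 43, -8, 28]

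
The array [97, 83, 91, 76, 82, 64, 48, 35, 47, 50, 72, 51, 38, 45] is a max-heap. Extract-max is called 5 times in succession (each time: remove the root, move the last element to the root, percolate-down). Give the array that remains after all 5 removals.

[72, 50, 64, 47, 38, 51, 48, 35, 45]

extract-max #1 returns 97:
  remove root 97; move last element 45 to root → [45, 83, 91, 76, 82, 64, 48, 35, 47, 50, 72, 51, 38]
  45 vs larger child 91 at index 2, swap → [91, 83, 45, 76, 82, 64, 48, 35, 47, 50, 72, 51, 38]
  45 vs larger child 64 at index 5, swap → [91, 83, 64, 76, 82, 45, 48, 35, 47, 50, 72, 51, 38]
  45 vs larger child 51 at index 11, swap → [91, 83, 64, 76, 82, 51, 48, 35, 47, 50, 72, 45, 38]
extract-max #2 returns 91:
  remove root 91; move last element 38 to root → [38, 83, 64, 76, 82, 51, 48, 35, 47, 50, 72, 45]
  38 vs larger child 83 at index 1, swap → [83, 38, 64, 76, 82, 51, 48, 35, 47, 50, 72, 45]
  38 vs larger child 82 at index 4, swap → [83, 82, 64, 76, 38, 51, 48, 35, 47, 50, 72, 45]
  38 vs larger child 72 at index 10, swap → [83, 82, 64, 76, 72, 51, 48, 35, 47, 50, 38, 45]
extract-max #3 returns 83:
  remove root 83; move last element 45 to root → [45, 82, 64, 76, 72, 51, 48, 35, 47, 50, 38]
  45 vs larger child 82 at index 1, swap → [82, 45, 64, 76, 72, 51, 48, 35, 47, 50, 38]
  45 vs larger child 76 at index 3, swap → [82, 76, 64, 45, 72, 51, 48, 35, 47, 50, 38]
  45 vs larger child 47 at index 8, swap → [82, 76, 64, 47, 72, 51, 48, 35, 45, 50, 38]
extract-max #4 returns 82:
  remove root 82; move last element 38 to root → [38, 76, 64, 47, 72, 51, 48, 35, 45, 50]
  38 vs larger child 76 at index 1, swap → [76, 38, 64, 47, 72, 51, 48, 35, 45, 50]
  38 vs larger child 72 at index 4, swap → [76, 72, 64, 47, 38, 51, 48, 35, 45, 50]
  38 vs only child 50 at index 9, swap → [76, 72, 64, 47, 50, 51, 48, 35, 45, 38]
extract-max #5 returns 76:
  remove root 76; move last element 38 to root → [38, 72, 64, 47, 50, 51, 48, 35, 45]
  38 vs larger child 72 at index 1, swap → [72, 38, 64, 47, 50, 51, 48, 35, 45]
  38 vs larger child 50 at index 4, swap → [72, 50, 64, 47, 38, 51, 48, 35, 45]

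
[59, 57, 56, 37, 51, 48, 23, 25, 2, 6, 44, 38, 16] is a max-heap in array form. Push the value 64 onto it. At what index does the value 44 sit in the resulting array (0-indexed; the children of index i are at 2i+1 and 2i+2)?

append 64 at index 13 → [59, 57, 56, 37, 51, 48, 23, 25, 2, 6, 44, 38, 16, 64]
64 > parent 23 at index 6, swap → [59, 57, 56, 37, 51, 48, 64, 25, 2, 6, 44, 38, 16, 23]
64 > parent 56 at index 2, swap → [59, 57, 64, 37, 51, 48, 56, 25, 2, 6, 44, 38, 16, 23]
64 > parent 59 at index 0, swap → [64, 57, 59, 37, 51, 48, 56, 25, 2, 6, 44, 38, 16, 23]
resulting array: [64, 57, 59, 37, 51, 48, 56, 25, 2, 6, 44, 38, 16, 23]

10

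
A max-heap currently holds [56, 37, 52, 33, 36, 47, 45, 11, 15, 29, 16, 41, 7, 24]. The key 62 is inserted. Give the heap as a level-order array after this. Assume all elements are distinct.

append 62 at index 14 → [56, 37, 52, 33, 36, 47, 45, 11, 15, 29, 16, 41, 7, 24, 62]
62 > parent 45 at index 6, swap → [56, 37, 52, 33, 36, 47, 62, 11, 15, 29, 16, 41, 7, 24, 45]
62 > parent 52 at index 2, swap → [56, 37, 62, 33, 36, 47, 52, 11, 15, 29, 16, 41, 7, 24, 45]
62 > parent 56 at index 0, swap → [62, 37, 56, 33, 36, 47, 52, 11, 15, 29, 16, 41, 7, 24, 45]

[62, 37, 56, 33, 36, 47, 52, 11, 15, 29, 16, 41, 7, 24, 45]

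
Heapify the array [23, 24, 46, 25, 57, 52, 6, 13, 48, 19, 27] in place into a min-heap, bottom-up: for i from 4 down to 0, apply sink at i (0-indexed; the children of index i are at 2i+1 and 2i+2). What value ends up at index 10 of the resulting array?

27

sift down from index 4:
  57 vs smaller child 19 at index 9, swap → [23, 24, 46, 25, 19, 52, 6, 13, 48, 57, 27]
sift down from index 3:
  25 vs smaller child 13 at index 7, swap → [23, 24, 46, 13, 19, 52, 6, 25, 48, 57, 27]
sift down from index 2:
  46 vs smaller child 6 at index 6, swap → [23, 24, 6, 13, 19, 52, 46, 25, 48, 57, 27]
sift down from index 1:
  24 vs smaller child 13 at index 3, swap → [23, 13, 6, 24, 19, 52, 46, 25, 48, 57, 27]
sift down from index 0:
  23 vs smaller child 6 at index 2, swap → [6, 13, 23, 24, 19, 52, 46, 25, 48, 57, 27]
resulting array: [6, 13, 23, 24, 19, 52, 46, 25, 48, 57, 27]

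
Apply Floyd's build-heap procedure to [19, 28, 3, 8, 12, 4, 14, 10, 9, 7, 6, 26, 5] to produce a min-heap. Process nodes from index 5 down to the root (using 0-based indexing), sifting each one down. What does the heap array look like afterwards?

[3, 6, 4, 8, 7, 5, 14, 10, 9, 28, 12, 26, 19]

sift down from index 5: already satisfies heap property
sift down from index 4:
  12 vs smaller child 6 at index 10, swap → [19, 28, 3, 8, 6, 4, 14, 10, 9, 7, 12, 26, 5]
sift down from index 3: already satisfies heap property
sift down from index 2: already satisfies heap property
sift down from index 1:
  28 vs smaller child 6 at index 4, swap → [19, 6, 3, 8, 28, 4, 14, 10, 9, 7, 12, 26, 5]
  28 vs smaller child 7 at index 9, swap → [19, 6, 3, 8, 7, 4, 14, 10, 9, 28, 12, 26, 5]
sift down from index 0:
  19 vs smaller child 3 at index 2, swap → [3, 6, 19, 8, 7, 4, 14, 10, 9, 28, 12, 26, 5]
  19 vs smaller child 4 at index 5, swap → [3, 6, 4, 8, 7, 19, 14, 10, 9, 28, 12, 26, 5]
  19 vs smaller child 5 at index 12, swap → [3, 6, 4, 8, 7, 5, 14, 10, 9, 28, 12, 26, 19]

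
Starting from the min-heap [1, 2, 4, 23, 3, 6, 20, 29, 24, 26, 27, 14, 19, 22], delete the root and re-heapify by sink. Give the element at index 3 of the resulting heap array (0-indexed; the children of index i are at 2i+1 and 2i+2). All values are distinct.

remove root 1; move last element 22 to root → [22, 2, 4, 23, 3, 6, 20, 29, 24, 26, 27, 14, 19]
22 vs smaller child 2 at index 1, swap → [2, 22, 4, 23, 3, 6, 20, 29, 24, 26, 27, 14, 19]
22 vs smaller child 3 at index 4, swap → [2, 3, 4, 23, 22, 6, 20, 29, 24, 26, 27, 14, 19]
resulting array: [2, 3, 4, 23, 22, 6, 20, 29, 24, 26, 27, 14, 19]

23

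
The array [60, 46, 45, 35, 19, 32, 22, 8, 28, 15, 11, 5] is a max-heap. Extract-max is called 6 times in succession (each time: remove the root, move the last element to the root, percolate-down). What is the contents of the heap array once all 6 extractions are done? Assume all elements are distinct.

extract-max #1 returns 60:
  remove root 60; move last element 5 to root → [5, 46, 45, 35, 19, 32, 22, 8, 28, 15, 11]
  5 vs larger child 46 at index 1, swap → [46, 5, 45, 35, 19, 32, 22, 8, 28, 15, 11]
  5 vs larger child 35 at index 3, swap → [46, 35, 45, 5, 19, 32, 22, 8, 28, 15, 11]
  5 vs larger child 28 at index 8, swap → [46, 35, 45, 28, 19, 32, 22, 8, 5, 15, 11]
extract-max #2 returns 46:
  remove root 46; move last element 11 to root → [11, 35, 45, 28, 19, 32, 22, 8, 5, 15]
  11 vs larger child 45 at index 2, swap → [45, 35, 11, 28, 19, 32, 22, 8, 5, 15]
  11 vs larger child 32 at index 5, swap → [45, 35, 32, 28, 19, 11, 22, 8, 5, 15]
extract-max #3 returns 45:
  remove root 45; move last element 15 to root → [15, 35, 32, 28, 19, 11, 22, 8, 5]
  15 vs larger child 35 at index 1, swap → [35, 15, 32, 28, 19, 11, 22, 8, 5]
  15 vs larger child 28 at index 3, swap → [35, 28, 32, 15, 19, 11, 22, 8, 5]
extract-max #4 returns 35:
  remove root 35; move last element 5 to root → [5, 28, 32, 15, 19, 11, 22, 8]
  5 vs larger child 32 at index 2, swap → [32, 28, 5, 15, 19, 11, 22, 8]
  5 vs larger child 22 at index 6, swap → [32, 28, 22, 15, 19, 11, 5, 8]
extract-max #5 returns 32:
  remove root 32; move last element 8 to root → [8, 28, 22, 15, 19, 11, 5]
  8 vs larger child 28 at index 1, swap → [28, 8, 22, 15, 19, 11, 5]
  8 vs larger child 19 at index 4, swap → [28, 19, 22, 15, 8, 11, 5]
extract-max #6 returns 28:
  remove root 28; move last element 5 to root → [5, 19, 22, 15, 8, 11]
  5 vs larger child 22 at index 2, swap → [22, 19, 5, 15, 8, 11]
  5 vs only child 11 at index 5, swap → [22, 19, 11, 15, 8, 5]

[22, 19, 11, 15, 8, 5]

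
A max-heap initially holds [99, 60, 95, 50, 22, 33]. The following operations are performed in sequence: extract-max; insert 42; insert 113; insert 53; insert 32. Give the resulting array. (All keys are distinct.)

extract-max → returns 99:
  remove root 99; move last element 33 to root → [33, 60, 95, 50, 22]
  33 vs larger child 95 at index 2, swap → [95, 60, 33, 50, 22]
insert 42:
  append 42 at index 5 → [95, 60, 33, 50, 22, 42]
  42 > parent 33 at index 2, swap → [95, 60, 42, 50, 22, 33]
insert 113:
  append 113 at index 6 → [95, 60, 42, 50, 22, 33, 113]
  113 > parent 42 at index 2, swap → [95, 60, 113, 50, 22, 33, 42]
  113 > parent 95 at index 0, swap → [113, 60, 95, 50, 22, 33, 42]
insert 53:
  append 53 at index 7 → [113, 60, 95, 50, 22, 33, 42, 53]
  53 > parent 50 at index 3, swap → [113, 60, 95, 53, 22, 33, 42, 50]
insert 32:
  append 32 at index 8 → [113, 60, 95, 53, 22, 33, 42, 50, 32] (no swap needed)

[113, 60, 95, 53, 22, 33, 42, 50, 32]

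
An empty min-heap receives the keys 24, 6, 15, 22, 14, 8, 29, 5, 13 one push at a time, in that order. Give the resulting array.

[5, 6, 8, 13, 22, 15, 29, 24, 14]

Insert 24:
  append 24 at index 0 → [24] (no swap needed)
Insert 6:
  append 6 at index 1 → [24, 6]
  6 < parent 24 at index 0, swap → [6, 24]
Insert 15:
  append 15 at index 2 → [6, 24, 15] (no swap needed)
Insert 22:
  append 22 at index 3 → [6, 24, 15, 22]
  22 < parent 24 at index 1, swap → [6, 22, 15, 24]
Insert 14:
  append 14 at index 4 → [6, 22, 15, 24, 14]
  14 < parent 22 at index 1, swap → [6, 14, 15, 24, 22]
Insert 8:
  append 8 at index 5 → [6, 14, 15, 24, 22, 8]
  8 < parent 15 at index 2, swap → [6, 14, 8, 24, 22, 15]
Insert 29:
  append 29 at index 6 → [6, 14, 8, 24, 22, 15, 29] (no swap needed)
Insert 5:
  append 5 at index 7 → [6, 14, 8, 24, 22, 15, 29, 5]
  5 < parent 24 at index 3, swap → [6, 14, 8, 5, 22, 15, 29, 24]
  5 < parent 14 at index 1, swap → [6, 5, 8, 14, 22, 15, 29, 24]
  5 < parent 6 at index 0, swap → [5, 6, 8, 14, 22, 15, 29, 24]
Insert 13:
  append 13 at index 8 → [5, 6, 8, 14, 22, 15, 29, 24, 13]
  13 < parent 14 at index 3, swap → [5, 6, 8, 13, 22, 15, 29, 24, 14]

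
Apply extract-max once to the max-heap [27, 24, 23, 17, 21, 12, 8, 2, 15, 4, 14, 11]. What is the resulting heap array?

[24, 21, 23, 17, 14, 12, 8, 2, 15, 4, 11]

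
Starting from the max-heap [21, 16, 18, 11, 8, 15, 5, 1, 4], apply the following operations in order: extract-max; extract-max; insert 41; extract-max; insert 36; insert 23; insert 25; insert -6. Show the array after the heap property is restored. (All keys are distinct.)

[36, 25, 15, 16, 23, 4, 5, 1, 11, 8, -6]

extract-max → returns 21:
  remove root 21; move last element 4 to root → [4, 16, 18, 11, 8, 15, 5, 1]
  4 vs larger child 18 at index 2, swap → [18, 16, 4, 11, 8, 15, 5, 1]
  4 vs larger child 15 at index 5, swap → [18, 16, 15, 11, 8, 4, 5, 1]
extract-max → returns 18:
  remove root 18; move last element 1 to root → [1, 16, 15, 11, 8, 4, 5]
  1 vs larger child 16 at index 1, swap → [16, 1, 15, 11, 8, 4, 5]
  1 vs larger child 11 at index 3, swap → [16, 11, 15, 1, 8, 4, 5]
insert 41:
  append 41 at index 7 → [16, 11, 15, 1, 8, 4, 5, 41]
  41 > parent 1 at index 3, swap → [16, 11, 15, 41, 8, 4, 5, 1]
  41 > parent 11 at index 1, swap → [16, 41, 15, 11, 8, 4, 5, 1]
  41 > parent 16 at index 0, swap → [41, 16, 15, 11, 8, 4, 5, 1]
extract-max → returns 41:
  remove root 41; move last element 1 to root → [1, 16, 15, 11, 8, 4, 5]
  1 vs larger child 16 at index 1, swap → [16, 1, 15, 11, 8, 4, 5]
  1 vs larger child 11 at index 3, swap → [16, 11, 15, 1, 8, 4, 5]
insert 36:
  append 36 at index 7 → [16, 11, 15, 1, 8, 4, 5, 36]
  36 > parent 1 at index 3, swap → [16, 11, 15, 36, 8, 4, 5, 1]
  36 > parent 11 at index 1, swap → [16, 36, 15, 11, 8, 4, 5, 1]
  36 > parent 16 at index 0, swap → [36, 16, 15, 11, 8, 4, 5, 1]
insert 23:
  append 23 at index 8 → [36, 16, 15, 11, 8, 4, 5, 1, 23]
  23 > parent 11 at index 3, swap → [36, 16, 15, 23, 8, 4, 5, 1, 11]
  23 > parent 16 at index 1, swap → [36, 23, 15, 16, 8, 4, 5, 1, 11]
insert 25:
  append 25 at index 9 → [36, 23, 15, 16, 8, 4, 5, 1, 11, 25]
  25 > parent 8 at index 4, swap → [36, 23, 15, 16, 25, 4, 5, 1, 11, 8]
  25 > parent 23 at index 1, swap → [36, 25, 15, 16, 23, 4, 5, 1, 11, 8]
insert -6:
  append -6 at index 10 → [36, 25, 15, 16, 23, 4, 5, 1, 11, 8, -6] (no swap needed)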